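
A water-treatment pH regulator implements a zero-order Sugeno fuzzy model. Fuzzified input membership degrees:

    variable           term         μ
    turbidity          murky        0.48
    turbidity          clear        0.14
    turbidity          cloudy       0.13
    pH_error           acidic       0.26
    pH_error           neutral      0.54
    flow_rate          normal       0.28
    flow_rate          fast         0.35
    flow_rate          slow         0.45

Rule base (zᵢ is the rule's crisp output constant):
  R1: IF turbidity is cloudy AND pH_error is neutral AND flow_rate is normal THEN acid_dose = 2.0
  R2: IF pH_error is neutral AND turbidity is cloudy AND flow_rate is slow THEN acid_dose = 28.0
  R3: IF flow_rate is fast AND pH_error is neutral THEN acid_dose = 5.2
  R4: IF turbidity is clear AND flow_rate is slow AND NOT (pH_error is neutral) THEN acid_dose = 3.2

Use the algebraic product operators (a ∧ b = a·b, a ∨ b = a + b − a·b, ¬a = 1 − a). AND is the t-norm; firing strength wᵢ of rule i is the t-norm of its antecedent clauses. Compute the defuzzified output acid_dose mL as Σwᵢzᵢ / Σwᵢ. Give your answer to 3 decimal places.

R1 (z=2.0): cloudy=0.13, neutral=0.54, normal=0.28; AND[a·b] → w = 0.0197
R2 (z=28.0): neutral=0.54, cloudy=0.13, slow=0.45; AND[a·b] → w = 0.0316
R3 (z=5.2): fast=0.35, neutral=0.54; AND[a·b] → w = 0.1890
R4 (z=3.2): clear=0.14, slow=0.45, ¬neutral=1−0.54=0.46; AND[a·b] → w = 0.0290
Weighted average = (0.0197·2.0 + 0.0316·28.0 + 0.1890·5.2 + 0.0290·3.2) / (0.0197 + 0.0316 + 0.1890 + 0.0290)
  = 1.9994 / 0.2692 = 7.426

7.426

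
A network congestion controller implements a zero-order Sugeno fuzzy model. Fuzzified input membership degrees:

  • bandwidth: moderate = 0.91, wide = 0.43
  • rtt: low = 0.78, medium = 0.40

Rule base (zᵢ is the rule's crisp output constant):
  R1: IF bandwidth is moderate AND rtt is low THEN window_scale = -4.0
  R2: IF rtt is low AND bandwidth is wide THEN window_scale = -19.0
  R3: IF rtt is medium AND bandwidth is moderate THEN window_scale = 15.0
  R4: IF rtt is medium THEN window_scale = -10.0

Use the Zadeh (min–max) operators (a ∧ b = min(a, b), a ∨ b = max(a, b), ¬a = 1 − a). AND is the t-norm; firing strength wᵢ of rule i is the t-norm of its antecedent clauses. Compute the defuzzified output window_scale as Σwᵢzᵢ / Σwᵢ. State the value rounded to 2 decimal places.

-4.62

R1 (z=-4.0): moderate=0.91, low=0.78; AND[min(a, b)] → w = 0.78
R2 (z=-19.0): low=0.78, wide=0.43; AND[min(a, b)] → w = 0.43
R3 (z=15.0): medium=0.40, moderate=0.91; AND[min(a, b)] → w = 0.40
R4 (z=-10.0): medium=0.40 → w = 0.40
Weighted average = (0.78·-4.0 + 0.43·-19.0 + 0.40·15.0 + 0.40·-10.0) / (0.78 + 0.43 + 0.40 + 0.40)
  = -9.2900 / 2.0100 = -4.62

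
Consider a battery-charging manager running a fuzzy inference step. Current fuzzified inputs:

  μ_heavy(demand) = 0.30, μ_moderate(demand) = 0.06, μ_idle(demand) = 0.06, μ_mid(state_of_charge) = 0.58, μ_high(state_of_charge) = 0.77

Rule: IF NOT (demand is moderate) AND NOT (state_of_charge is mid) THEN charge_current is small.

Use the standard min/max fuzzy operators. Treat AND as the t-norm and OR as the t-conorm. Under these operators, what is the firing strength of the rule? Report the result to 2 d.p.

0.42

firing strength: ¬moderate=1−0.06=0.94, ¬mid=1−0.58=0.42; AND[min(a, b)] → w = 0.42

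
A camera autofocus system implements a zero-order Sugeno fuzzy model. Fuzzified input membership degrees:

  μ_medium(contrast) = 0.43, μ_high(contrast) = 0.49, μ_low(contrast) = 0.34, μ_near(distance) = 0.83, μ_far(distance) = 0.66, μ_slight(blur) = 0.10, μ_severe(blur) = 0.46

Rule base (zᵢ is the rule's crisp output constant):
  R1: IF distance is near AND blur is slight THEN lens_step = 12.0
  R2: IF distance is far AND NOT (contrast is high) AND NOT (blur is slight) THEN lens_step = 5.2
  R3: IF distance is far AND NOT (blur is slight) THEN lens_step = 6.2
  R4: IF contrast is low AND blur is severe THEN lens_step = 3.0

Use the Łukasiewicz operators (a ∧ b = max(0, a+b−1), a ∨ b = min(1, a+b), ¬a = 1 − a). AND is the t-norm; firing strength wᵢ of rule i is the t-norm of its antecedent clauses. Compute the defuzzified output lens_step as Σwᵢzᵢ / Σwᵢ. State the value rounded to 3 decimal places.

R1 (z=12.0): near=0.83, slight=0.10; AND[max(0, a+b−1)] → w = 0.00
R2 (z=5.2): far=0.66, ¬high=1−0.49=0.51, ¬slight=1−0.10=0.90; AND[max(0, a+b−1)] → w = 0.07
R3 (z=6.2): far=0.66, ¬slight=1−0.10=0.90; AND[max(0, a+b−1)] → w = 0.56
R4 (z=3.0): low=0.34, severe=0.46; AND[max(0, a+b−1)] → w = 0.00
Weighted average = (0.00·12.0 + 0.07·5.2 + 0.56·6.2 + 0.00·3.0) / (0.00 + 0.07 + 0.56 + 0.00)
  = 3.8360 / 0.6300 = 6.089

6.089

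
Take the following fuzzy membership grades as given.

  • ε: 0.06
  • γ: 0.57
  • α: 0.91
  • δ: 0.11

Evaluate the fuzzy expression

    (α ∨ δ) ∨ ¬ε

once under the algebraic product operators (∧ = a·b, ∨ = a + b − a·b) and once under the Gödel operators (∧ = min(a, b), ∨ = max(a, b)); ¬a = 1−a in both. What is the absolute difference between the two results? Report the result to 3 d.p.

Under algebraic product:
  α ∨ δ = a + b − a·b on (0.9100, 0.1100) = 0.9199
  ¬ε = 1 − 0.0600 = 0.9400
  (α ∨ δ) ∨ ¬ε = a + b − a·b on (0.9199, 0.9400) = 0.9952
  → value = 0.9952
Under Gödel:
  α ∨ δ = max(a, b) on (0.91, 0.11) = 0.91
  ¬ε = 1 − 0.06 = 0.94
  (α ∨ δ) ∨ ¬ε = max(a, b) on (0.91, 0.94) = 0.94
  → value = 0.9400
|0.9952 − 0.9400| = 0.055

0.055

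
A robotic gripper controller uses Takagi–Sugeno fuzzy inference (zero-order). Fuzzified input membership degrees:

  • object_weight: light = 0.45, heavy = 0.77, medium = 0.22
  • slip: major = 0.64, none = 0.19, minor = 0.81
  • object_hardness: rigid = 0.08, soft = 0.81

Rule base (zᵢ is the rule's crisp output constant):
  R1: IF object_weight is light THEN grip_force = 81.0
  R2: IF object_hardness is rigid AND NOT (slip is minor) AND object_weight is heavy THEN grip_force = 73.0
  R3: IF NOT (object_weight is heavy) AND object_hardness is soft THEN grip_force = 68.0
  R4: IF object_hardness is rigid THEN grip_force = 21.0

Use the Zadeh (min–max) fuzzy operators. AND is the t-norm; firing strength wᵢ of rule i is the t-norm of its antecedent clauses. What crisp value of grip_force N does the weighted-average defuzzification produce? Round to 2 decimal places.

R1 (z=81.0): light=0.45 → w = 0.45
R2 (z=73.0): rigid=0.08, ¬minor=1−0.81=0.19, heavy=0.77; AND[min(a, b)] → w = 0.08
R3 (z=68.0): ¬heavy=1−0.77=0.23, soft=0.81; AND[min(a, b)] → w = 0.23
R4 (z=21.0): rigid=0.08 → w = 0.08
Weighted average = (0.45·81.0 + 0.08·73.0 + 0.23·68.0 + 0.08·21.0) / (0.45 + 0.08 + 0.23 + 0.08)
  = 59.6100 / 0.8400 = 70.96

70.96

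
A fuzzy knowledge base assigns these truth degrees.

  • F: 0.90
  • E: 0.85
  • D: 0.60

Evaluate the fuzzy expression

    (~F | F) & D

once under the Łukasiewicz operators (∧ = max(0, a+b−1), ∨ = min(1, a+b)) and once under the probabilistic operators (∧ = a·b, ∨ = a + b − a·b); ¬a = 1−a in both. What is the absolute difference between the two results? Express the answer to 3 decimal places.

0.054

Under Łukasiewicz:
  ~F = 1 − 0.90 = 0.10
  ~F | F = min(1, a+b) on (0.10, 0.90) = 1.00
  (~F | F) & D = max(0, a+b−1) on (1.00, 0.60) = 0.60
  → value = 0.6000
Under probabilistic:
  ~F = 1 − 0.9000 = 0.1000
  ~F | F = a + b − a·b on (0.1000, 0.9000) = 0.9100
  (~F | F) & D = a·b on (0.9100, 0.6000) = 0.5460
  → value = 0.5460
|0.6000 − 0.5460| = 0.054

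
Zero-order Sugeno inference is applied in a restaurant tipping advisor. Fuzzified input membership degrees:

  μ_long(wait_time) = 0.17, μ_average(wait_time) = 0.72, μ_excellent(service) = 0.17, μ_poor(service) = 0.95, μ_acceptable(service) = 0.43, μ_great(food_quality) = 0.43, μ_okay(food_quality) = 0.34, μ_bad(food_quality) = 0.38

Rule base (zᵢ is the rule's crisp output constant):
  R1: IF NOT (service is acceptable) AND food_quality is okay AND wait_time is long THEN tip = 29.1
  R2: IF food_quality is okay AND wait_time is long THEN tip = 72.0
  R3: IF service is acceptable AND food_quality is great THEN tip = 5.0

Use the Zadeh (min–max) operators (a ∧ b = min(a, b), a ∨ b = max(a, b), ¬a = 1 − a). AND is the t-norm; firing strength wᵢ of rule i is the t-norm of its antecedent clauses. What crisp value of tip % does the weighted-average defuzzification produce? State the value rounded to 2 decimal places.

25.11

R1 (z=29.1): ¬acceptable=1−0.43=0.57, okay=0.34, long=0.17; AND[min(a, b)] → w = 0.17
R2 (z=72.0): okay=0.34, long=0.17; AND[min(a, b)] → w = 0.17
R3 (z=5.0): acceptable=0.43, great=0.43; AND[min(a, b)] → w = 0.43
Weighted average = (0.17·29.1 + 0.17·72.0 + 0.43·5.0) / (0.17 + 0.17 + 0.43)
  = 19.3370 / 0.7700 = 25.11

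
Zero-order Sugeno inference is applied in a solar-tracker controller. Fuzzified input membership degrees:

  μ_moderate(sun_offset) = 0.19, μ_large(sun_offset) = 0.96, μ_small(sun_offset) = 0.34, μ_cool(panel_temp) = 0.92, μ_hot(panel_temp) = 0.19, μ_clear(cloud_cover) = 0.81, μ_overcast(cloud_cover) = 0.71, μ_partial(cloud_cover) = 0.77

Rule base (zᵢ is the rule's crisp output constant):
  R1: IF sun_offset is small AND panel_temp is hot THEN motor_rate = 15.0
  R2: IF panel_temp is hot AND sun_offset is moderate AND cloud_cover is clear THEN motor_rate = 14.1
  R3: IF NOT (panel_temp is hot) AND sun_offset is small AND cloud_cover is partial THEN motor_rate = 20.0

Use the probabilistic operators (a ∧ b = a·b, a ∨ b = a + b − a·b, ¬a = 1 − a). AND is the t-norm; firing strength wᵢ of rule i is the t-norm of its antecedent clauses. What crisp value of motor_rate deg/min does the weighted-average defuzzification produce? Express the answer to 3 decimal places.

18.380

R1 (z=15.0): small=0.34, hot=0.19; AND[a·b] → w = 0.0646
R2 (z=14.1): hot=0.19, moderate=0.19, clear=0.81; AND[a·b] → w = 0.0292
R3 (z=20.0): ¬hot=1−0.19=0.81, small=0.34, partial=0.77; AND[a·b] → w = 0.2121
Weighted average = (0.0646·15.0 + 0.0292·14.1 + 0.2121·20.0) / (0.0646 + 0.0292 + 0.2121)
  = 5.6225 / 0.3059 = 18.380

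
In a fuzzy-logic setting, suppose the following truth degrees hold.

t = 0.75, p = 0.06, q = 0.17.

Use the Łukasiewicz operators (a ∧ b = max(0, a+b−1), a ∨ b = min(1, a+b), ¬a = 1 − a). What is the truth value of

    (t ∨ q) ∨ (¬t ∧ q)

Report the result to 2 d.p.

t ∨ q = min(1, a+b) on (0.75, 0.17) = 0.92
¬t = 1 − 0.75 = 0.25
¬t ∧ q = max(0, a+b−1) on (0.25, 0.17) = 0.00
(t ∨ q) ∨ (¬t ∧ q) = min(1, a+b) on (0.92, 0.00) = 0.92

0.92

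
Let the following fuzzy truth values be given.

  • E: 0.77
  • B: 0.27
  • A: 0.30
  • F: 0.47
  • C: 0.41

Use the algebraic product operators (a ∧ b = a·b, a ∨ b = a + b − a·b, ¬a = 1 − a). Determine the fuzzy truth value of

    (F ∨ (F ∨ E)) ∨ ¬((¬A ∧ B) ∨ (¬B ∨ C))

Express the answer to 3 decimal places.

F ∨ E = a + b − a·b on (0.4700, 0.7700) = 0.8781
F ∨ (F ∨ E) = a + b − a·b on (0.4700, 0.8781) = 0.9354
¬A = 1 − 0.3000 = 0.7000
¬A ∧ B = a·b on (0.7000, 0.2700) = 0.1890
¬B = 1 − 0.2700 = 0.7300
¬B ∨ C = a + b − a·b on (0.7300, 0.4100) = 0.8407
(¬A ∧ B) ∨ (¬B ∨ C) = a + b − a·b on (0.1890, 0.8407) = 0.8708
¬((¬A ∧ B) ∨ (¬B ∨ C)) = 1 − 0.8708 = 0.1292
(F ∨ (F ∨ E)) ∨ ¬((¬A ∧ B) ∨ (¬B ∨ C)) = a + b − a·b on (0.9354, 0.1292) = 0.9437

0.944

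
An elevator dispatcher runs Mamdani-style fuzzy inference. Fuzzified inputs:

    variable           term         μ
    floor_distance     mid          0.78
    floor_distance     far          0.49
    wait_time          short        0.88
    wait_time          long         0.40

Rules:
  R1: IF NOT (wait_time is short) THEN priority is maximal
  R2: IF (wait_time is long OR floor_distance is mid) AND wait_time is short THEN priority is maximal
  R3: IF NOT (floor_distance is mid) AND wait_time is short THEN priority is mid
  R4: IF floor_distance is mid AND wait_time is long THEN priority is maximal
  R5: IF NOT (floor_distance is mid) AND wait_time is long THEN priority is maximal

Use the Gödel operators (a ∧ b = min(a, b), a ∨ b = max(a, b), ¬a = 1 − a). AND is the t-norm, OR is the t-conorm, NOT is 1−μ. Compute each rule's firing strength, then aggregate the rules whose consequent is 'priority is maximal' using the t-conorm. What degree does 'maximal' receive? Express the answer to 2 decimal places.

0.78

R1: ¬short=1−0.88=0.12 → w = 0.12
R2: (long=0.40 OR mid=0.78) = 0.78; AND[min(a, b)] with short=0.88 → w = 0.78
R3: ¬mid=1−0.78=0.22, short=0.88; AND[min(a, b)] → w = 0.22
R4: mid=0.78, long=0.40; AND[min(a, b)] → w = 0.40
R5: ¬mid=1−0.78=0.22, long=0.40; AND[min(a, b)] → w = 0.22
Rules with consequent 'maximal': {R1, R2, R4, R5} → strengths 0.12, 0.78, 0.40, 0.22
Aggregate via t-conorm [max(a, b)]: 0.78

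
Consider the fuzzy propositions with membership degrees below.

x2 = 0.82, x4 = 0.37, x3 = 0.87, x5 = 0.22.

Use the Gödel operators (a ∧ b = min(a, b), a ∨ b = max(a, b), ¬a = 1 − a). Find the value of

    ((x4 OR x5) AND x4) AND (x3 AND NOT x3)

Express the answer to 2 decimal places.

0.13

x4 OR x5 = max(a, b) on (0.37, 0.22) = 0.37
(x4 OR x5) AND x4 = min(a, b) on (0.37, 0.37) = 0.37
NOT x3 = 1 − 0.87 = 0.13
x3 AND NOT x3 = min(a, b) on (0.87, 0.13) = 0.13
((x4 OR x5) AND x4) AND (x3 AND NOT x3) = min(a, b) on (0.37, 0.13) = 0.13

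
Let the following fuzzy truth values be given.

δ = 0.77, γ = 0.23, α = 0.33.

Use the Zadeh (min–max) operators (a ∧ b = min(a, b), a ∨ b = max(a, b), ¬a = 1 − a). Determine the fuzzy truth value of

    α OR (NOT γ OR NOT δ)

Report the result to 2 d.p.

0.77

NOT γ = 1 − 0.23 = 0.77
NOT δ = 1 − 0.77 = 0.23
NOT γ OR NOT δ = max(a, b) on (0.77, 0.23) = 0.77
α OR (NOT γ OR NOT δ) = max(a, b) on (0.33, 0.77) = 0.77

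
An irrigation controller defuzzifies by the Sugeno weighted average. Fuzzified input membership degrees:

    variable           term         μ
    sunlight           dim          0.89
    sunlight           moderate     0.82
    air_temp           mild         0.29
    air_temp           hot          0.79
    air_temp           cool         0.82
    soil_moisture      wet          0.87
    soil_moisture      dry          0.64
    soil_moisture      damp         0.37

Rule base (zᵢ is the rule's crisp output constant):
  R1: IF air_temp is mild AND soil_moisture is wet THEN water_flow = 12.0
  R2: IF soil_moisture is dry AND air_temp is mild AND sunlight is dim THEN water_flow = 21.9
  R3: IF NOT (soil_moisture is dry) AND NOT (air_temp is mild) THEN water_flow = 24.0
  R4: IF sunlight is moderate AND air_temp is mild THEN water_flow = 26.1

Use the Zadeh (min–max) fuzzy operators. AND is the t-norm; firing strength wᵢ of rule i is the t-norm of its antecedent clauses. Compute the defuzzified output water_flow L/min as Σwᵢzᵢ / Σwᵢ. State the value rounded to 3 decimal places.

21.171

R1 (z=12.0): mild=0.29, wet=0.87; AND[min(a, b)] → w = 0.29
R2 (z=21.9): dry=0.64, mild=0.29, dim=0.89; AND[min(a, b)] → w = 0.29
R3 (z=24.0): ¬dry=1−0.64=0.36, ¬mild=1−0.29=0.71; AND[min(a, b)] → w = 0.36
R4 (z=26.1): moderate=0.82, mild=0.29; AND[min(a, b)] → w = 0.29
Weighted average = (0.29·12.0 + 0.29·21.9 + 0.36·24.0 + 0.29·26.1) / (0.29 + 0.29 + 0.36 + 0.29)
  = 26.0400 / 1.2300 = 21.171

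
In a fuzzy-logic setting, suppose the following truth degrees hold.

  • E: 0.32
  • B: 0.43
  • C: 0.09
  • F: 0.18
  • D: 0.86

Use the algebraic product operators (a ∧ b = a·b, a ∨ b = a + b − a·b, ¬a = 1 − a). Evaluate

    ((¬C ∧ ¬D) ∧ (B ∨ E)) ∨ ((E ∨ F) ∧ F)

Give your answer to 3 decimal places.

¬C = 1 − 0.0900 = 0.9100
¬D = 1 − 0.8600 = 0.1400
¬C ∧ ¬D = a·b on (0.9100, 0.1400) = 0.1274
B ∨ E = a + b − a·b on (0.4300, 0.3200) = 0.6124
(¬C ∧ ¬D) ∧ (B ∨ E) = a·b on (0.1274, 0.6124) = 0.0780
E ∨ F = a + b − a·b on (0.3200, 0.1800) = 0.4424
(E ∨ F) ∧ F = a·b on (0.4424, 0.1800) = 0.0796
((¬C ∧ ¬D) ∧ (B ∨ E)) ∨ ((E ∨ F) ∧ F) = a + b − a·b on (0.0780, 0.0796) = 0.1514

0.151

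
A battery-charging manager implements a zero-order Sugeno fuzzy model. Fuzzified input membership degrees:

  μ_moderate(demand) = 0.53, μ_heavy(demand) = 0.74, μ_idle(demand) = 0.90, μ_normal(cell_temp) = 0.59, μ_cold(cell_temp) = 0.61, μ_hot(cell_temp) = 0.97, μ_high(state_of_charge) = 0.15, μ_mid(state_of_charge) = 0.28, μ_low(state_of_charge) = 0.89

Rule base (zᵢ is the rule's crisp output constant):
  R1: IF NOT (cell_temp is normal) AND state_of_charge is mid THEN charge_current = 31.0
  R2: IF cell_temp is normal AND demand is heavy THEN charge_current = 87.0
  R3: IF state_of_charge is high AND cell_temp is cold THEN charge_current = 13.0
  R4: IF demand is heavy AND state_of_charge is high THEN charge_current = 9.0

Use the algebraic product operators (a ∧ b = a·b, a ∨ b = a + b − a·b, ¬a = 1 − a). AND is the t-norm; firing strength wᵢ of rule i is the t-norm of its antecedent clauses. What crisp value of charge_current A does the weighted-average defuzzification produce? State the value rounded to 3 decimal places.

58.007

R1 (z=31.0): ¬normal=1−0.59=0.41, mid=0.28; AND[a·b] → w = 0.1148
R2 (z=87.0): normal=0.59, heavy=0.74; AND[a·b] → w = 0.4366
R3 (z=13.0): high=0.15, cold=0.61; AND[a·b] → w = 0.0915
R4 (z=9.0): heavy=0.74, high=0.15; AND[a·b] → w = 0.1110
Weighted average = (0.1148·31.0 + 0.4366·87.0 + 0.0915·13.0 + 0.1110·9.0) / (0.1148 + 0.4366 + 0.0915 + 0.1110)
  = 43.7315 / 0.7539 = 58.007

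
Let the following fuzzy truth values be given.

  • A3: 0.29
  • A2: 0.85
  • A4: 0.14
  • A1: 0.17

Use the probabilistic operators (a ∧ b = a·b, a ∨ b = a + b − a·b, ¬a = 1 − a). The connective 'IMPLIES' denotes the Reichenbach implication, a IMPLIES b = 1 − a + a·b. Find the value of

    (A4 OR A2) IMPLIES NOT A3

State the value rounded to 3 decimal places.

0.747

A4 OR A2 = a + b − a·b on (0.1400, 0.8500) = 0.8710
NOT A3 = 1 − 0.2900 = 0.7100
(A4 OR A2) IMPLIES NOT A3  [Reichenbach: 1 − a + a·b] with a=0.8710, b=0.7100 → 0.7474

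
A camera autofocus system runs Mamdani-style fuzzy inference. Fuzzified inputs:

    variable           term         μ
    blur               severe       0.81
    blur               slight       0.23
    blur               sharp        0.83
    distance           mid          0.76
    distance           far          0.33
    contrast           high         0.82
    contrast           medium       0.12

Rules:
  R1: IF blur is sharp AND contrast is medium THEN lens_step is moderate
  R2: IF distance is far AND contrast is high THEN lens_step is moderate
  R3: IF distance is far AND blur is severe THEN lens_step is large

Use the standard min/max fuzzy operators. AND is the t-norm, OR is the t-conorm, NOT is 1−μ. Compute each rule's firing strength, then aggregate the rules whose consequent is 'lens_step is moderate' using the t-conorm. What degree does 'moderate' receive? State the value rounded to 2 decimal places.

R1: sharp=0.83, medium=0.12; AND[min(a, b)] → w = 0.12
R2: far=0.33, high=0.82; AND[min(a, b)] → w = 0.33
R3: far=0.33, severe=0.81; AND[min(a, b)] → w = 0.33
Rules with consequent 'moderate': {R1, R2} → strengths 0.12, 0.33
Aggregate via t-conorm [max(a, b)]: 0.33

0.33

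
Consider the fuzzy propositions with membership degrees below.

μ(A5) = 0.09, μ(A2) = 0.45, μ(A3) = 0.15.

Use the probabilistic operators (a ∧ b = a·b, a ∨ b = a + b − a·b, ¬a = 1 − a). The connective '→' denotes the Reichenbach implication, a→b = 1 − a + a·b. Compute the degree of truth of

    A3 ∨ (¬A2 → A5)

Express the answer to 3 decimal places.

0.575

¬A2 = 1 − 0.4500 = 0.5500
¬A2 → A5  [Reichenbach: 1 − a + a·b] with a=0.5500, b=0.0900 → 0.4995
A3 ∨ (¬A2 → A5) = a + b − a·b on (0.1500, 0.4995) = 0.5746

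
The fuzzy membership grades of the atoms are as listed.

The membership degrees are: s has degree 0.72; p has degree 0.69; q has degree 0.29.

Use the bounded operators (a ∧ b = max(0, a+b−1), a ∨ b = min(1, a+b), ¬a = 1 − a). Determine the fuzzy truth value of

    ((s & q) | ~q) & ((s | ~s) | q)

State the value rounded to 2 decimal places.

0.72

s & q = max(0, a+b−1) on (0.72, 0.29) = 0.01
~q = 1 − 0.29 = 0.71
(s & q) | ~q = min(1, a+b) on (0.01, 0.71) = 0.72
~s = 1 − 0.72 = 0.28
s | ~s = min(1, a+b) on (0.72, 0.28) = 1.00
(s | ~s) | q = min(1, a+b) on (1.00, 0.29) = 1.00
((s & q) | ~q) & ((s | ~s) | q) = max(0, a+b−1) on (0.72, 1.00) = 0.72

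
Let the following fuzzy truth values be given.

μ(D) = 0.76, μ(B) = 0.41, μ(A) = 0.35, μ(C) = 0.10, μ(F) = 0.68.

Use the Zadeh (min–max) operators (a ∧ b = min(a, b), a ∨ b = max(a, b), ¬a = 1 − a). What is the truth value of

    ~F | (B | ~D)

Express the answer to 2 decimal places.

~F = 1 − 0.68 = 0.32
~D = 1 − 0.76 = 0.24
B | ~D = max(a, b) on (0.41, 0.24) = 0.41
~F | (B | ~D) = max(a, b) on (0.32, 0.41) = 0.41

0.41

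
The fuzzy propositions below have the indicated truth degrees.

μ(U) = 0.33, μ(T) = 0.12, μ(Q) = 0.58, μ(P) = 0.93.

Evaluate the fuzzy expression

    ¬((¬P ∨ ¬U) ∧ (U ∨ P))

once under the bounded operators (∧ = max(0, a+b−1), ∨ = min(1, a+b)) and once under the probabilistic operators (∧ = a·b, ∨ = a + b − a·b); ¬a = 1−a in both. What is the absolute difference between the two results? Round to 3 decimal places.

Under bounded:
  ¬P = 1 − 0.93 = 0.07
  ¬U = 1 − 0.33 = 0.67
  ¬P ∨ ¬U = min(1, a+b) on (0.07, 0.67) = 0.74
  U ∨ P = min(1, a+b) on (0.33, 0.93) = 1.00
  (¬P ∨ ¬U) ∧ (U ∨ P) = max(0, a+b−1) on (0.74, 1.00) = 0.74
  ¬((¬P ∨ ¬U) ∧ (U ∨ P)) = 1 − 0.74 = 0.26
  → value = 0.2600
Under probabilistic:
  ¬P = 1 − 0.9300 = 0.0700
  ¬U = 1 − 0.3300 = 0.6700
  ¬P ∨ ¬U = a + b − a·b on (0.0700, 0.6700) = 0.6931
  U ∨ P = a + b − a·b on (0.3300, 0.9300) = 0.9531
  (¬P ∨ ¬U) ∧ (U ∨ P) = a·b on (0.6931, 0.9531) = 0.6606
  ¬((¬P ∨ ¬U) ∧ (U ∨ P)) = 1 − 0.6606 = 0.3394
  → value = 0.3394
|0.2600 − 0.3394| = 0.079

0.079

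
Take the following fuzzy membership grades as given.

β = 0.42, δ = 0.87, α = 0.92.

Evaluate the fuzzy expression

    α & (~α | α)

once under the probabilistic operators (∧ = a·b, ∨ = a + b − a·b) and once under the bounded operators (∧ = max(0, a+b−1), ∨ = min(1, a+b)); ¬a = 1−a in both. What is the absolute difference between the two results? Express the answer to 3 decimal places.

Under probabilistic:
  ~α = 1 − 0.9200 = 0.0800
  ~α | α = a + b − a·b on (0.0800, 0.9200) = 0.9264
  α & (~α | α) = a·b on (0.9200, 0.9264) = 0.8523
  → value = 0.8523
Under bounded:
  ~α = 1 − 0.92 = 0.08
  ~α | α = min(1, a+b) on (0.08, 0.92) = 1.00
  α & (~α | α) = max(0, a+b−1) on (0.92, 1.00) = 0.92
  → value = 0.9200
|0.8523 − 0.9200| = 0.068

0.068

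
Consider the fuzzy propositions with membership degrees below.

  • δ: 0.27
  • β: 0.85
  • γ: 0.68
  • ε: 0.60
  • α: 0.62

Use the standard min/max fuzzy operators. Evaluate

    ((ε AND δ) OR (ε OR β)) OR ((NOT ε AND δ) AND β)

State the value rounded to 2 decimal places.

ε AND δ = min(a, b) on (0.60, 0.27) = 0.27
ε OR β = max(a, b) on (0.60, 0.85) = 0.85
(ε AND δ) OR (ε OR β) = max(a, b) on (0.27, 0.85) = 0.85
NOT ε = 1 − 0.60 = 0.40
NOT ε AND δ = min(a, b) on (0.40, 0.27) = 0.27
(NOT ε AND δ) AND β = min(a, b) on (0.27, 0.85) = 0.27
((ε AND δ) OR (ε OR β)) OR ((NOT ε AND δ) AND β) = max(a, b) on (0.85, 0.27) = 0.85

0.85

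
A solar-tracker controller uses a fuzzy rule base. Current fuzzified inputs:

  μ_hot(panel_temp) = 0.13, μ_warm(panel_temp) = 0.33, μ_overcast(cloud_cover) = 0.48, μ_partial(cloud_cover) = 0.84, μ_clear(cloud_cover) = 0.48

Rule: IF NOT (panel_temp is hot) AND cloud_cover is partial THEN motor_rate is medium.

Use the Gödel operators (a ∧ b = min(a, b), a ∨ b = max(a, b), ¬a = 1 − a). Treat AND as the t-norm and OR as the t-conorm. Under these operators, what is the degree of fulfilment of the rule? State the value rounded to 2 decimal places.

0.84

firing strength: ¬hot=1−0.13=0.87, partial=0.84; AND[min(a, b)] → w = 0.84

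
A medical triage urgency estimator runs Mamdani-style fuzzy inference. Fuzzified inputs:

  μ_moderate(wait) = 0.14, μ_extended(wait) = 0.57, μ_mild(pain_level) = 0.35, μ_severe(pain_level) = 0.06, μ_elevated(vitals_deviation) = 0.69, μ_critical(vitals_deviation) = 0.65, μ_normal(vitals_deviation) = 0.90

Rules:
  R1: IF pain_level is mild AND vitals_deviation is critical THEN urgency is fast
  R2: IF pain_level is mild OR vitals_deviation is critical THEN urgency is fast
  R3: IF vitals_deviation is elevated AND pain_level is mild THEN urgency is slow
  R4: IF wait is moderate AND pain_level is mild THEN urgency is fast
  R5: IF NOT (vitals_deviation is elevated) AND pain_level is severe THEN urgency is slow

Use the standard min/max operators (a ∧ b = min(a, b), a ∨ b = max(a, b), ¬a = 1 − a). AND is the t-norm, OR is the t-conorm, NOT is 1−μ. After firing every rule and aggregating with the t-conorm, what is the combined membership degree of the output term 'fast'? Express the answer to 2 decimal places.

0.65

R1: mild=0.35, critical=0.65; AND[min(a, b)] → w = 0.35
R2: mild=0.35, critical=0.65; OR[max(a, b)] → w = 0.65
R3: elevated=0.69, mild=0.35; AND[min(a, b)] → w = 0.35
R4: moderate=0.14, mild=0.35; AND[min(a, b)] → w = 0.14
R5: ¬elevated=1−0.69=0.31, severe=0.06; AND[min(a, b)] → w = 0.06
Rules with consequent 'fast': {R1, R2, R4} → strengths 0.35, 0.65, 0.14
Aggregate via t-conorm [max(a, b)]: 0.65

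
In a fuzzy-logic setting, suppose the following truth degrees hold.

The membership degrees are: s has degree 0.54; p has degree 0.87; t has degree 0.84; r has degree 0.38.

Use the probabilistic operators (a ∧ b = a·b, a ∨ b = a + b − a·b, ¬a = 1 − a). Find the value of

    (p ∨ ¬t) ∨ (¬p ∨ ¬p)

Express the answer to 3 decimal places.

¬t = 1 − 0.8400 = 0.1600
p ∨ ¬t = a + b − a·b on (0.8700, 0.1600) = 0.8908
¬p = 1 − 0.8700 = 0.1300
¬p = 1 − 0.8700 = 0.1300
¬p ∨ ¬p = a + b − a·b on (0.1300, 0.1300) = 0.2431
(p ∨ ¬t) ∨ (¬p ∨ ¬p) = a + b − a·b on (0.8908, 0.2431) = 0.9173

0.917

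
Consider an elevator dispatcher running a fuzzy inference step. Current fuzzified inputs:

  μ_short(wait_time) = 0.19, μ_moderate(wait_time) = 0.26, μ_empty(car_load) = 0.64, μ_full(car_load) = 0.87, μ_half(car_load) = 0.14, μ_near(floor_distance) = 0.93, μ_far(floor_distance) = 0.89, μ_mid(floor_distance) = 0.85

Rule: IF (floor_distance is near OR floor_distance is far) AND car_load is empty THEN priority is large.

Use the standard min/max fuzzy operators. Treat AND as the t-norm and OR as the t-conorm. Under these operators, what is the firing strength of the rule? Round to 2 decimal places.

0.64

firing strength: (near=0.93 OR far=0.89) = 0.93; AND[min(a, b)] with empty=0.64 → w = 0.64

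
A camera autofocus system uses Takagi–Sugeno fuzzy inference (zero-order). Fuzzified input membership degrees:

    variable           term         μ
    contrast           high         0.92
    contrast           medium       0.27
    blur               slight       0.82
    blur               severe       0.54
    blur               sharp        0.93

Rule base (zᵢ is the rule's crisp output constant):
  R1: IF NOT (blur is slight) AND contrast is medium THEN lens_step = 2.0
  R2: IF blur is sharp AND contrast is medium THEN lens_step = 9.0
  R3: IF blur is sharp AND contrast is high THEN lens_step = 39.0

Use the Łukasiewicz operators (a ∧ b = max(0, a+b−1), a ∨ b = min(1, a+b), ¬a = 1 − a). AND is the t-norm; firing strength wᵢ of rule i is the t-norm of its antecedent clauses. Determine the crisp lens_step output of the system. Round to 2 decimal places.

R1 (z=2.0): ¬slight=1−0.82=0.18, medium=0.27; AND[max(0, a+b−1)] → w = 0.00
R2 (z=9.0): sharp=0.93, medium=0.27; AND[max(0, a+b−1)] → w = 0.20
R3 (z=39.0): sharp=0.93, high=0.92; AND[max(0, a+b−1)] → w = 0.85
Weighted average = (0.00·2.0 + 0.20·9.0 + 0.85·39.0) / (0.00 + 0.20 + 0.85)
  = 34.9500 / 1.0500 = 33.29

33.29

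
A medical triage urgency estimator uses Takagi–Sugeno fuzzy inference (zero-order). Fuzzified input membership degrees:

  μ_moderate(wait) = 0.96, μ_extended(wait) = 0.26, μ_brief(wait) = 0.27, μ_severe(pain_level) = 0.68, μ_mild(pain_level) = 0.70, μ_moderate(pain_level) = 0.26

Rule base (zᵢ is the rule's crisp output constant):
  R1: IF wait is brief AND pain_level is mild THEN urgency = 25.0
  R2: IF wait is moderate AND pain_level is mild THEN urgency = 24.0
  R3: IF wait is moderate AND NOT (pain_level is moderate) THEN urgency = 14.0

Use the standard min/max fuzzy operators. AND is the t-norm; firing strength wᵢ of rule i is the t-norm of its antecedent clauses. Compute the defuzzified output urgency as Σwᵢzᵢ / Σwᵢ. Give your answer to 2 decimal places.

R1 (z=25.0): brief=0.27, mild=0.70; AND[min(a, b)] → w = 0.27
R2 (z=24.0): moderate=0.96, mild=0.70; AND[min(a, b)] → w = 0.70
R3 (z=14.0): moderate=0.96, ¬moderate=1−0.26=0.74; AND[min(a, b)] → w = 0.74
Weighted average = (0.27·25.0 + 0.70·24.0 + 0.74·14.0) / (0.27 + 0.70 + 0.74)
  = 33.9100 / 1.7100 = 19.83

19.83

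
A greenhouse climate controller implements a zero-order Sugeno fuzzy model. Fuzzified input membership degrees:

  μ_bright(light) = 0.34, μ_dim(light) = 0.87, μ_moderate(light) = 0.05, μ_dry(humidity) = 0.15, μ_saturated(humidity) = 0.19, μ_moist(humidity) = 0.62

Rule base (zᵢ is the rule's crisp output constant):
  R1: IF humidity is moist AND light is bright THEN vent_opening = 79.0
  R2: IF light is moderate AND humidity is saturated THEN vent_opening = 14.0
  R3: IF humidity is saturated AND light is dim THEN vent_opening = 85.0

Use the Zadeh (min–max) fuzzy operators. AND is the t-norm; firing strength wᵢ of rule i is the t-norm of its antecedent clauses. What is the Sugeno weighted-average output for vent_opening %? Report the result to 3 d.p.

R1 (z=79.0): moist=0.62, bright=0.34; AND[min(a, b)] → w = 0.34
R2 (z=14.0): moderate=0.05, saturated=0.19; AND[min(a, b)] → w = 0.05
R3 (z=85.0): saturated=0.19, dim=0.87; AND[min(a, b)] → w = 0.19
Weighted average = (0.34·79.0 + 0.05·14.0 + 0.19·85.0) / (0.34 + 0.05 + 0.19)
  = 43.7100 / 0.5800 = 75.362

75.362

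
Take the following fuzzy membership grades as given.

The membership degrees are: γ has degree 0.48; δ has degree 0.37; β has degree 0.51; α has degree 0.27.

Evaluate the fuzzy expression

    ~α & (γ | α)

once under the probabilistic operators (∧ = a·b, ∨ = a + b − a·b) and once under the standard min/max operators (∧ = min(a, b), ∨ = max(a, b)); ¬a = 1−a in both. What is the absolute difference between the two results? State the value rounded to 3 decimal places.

0.027

Under probabilistic:
  ~α = 1 − 0.2700 = 0.7300
  γ | α = a + b − a·b on (0.4800, 0.2700) = 0.6204
  ~α & (γ | α) = a·b on (0.7300, 0.6204) = 0.4529
  → value = 0.4529
Under standard min/max:
  ~α = 1 − 0.27 = 0.73
  γ | α = max(a, b) on (0.48, 0.27) = 0.48
  ~α & (γ | α) = min(a, b) on (0.73, 0.48) = 0.48
  → value = 0.4800
|0.4529 − 0.4800| = 0.027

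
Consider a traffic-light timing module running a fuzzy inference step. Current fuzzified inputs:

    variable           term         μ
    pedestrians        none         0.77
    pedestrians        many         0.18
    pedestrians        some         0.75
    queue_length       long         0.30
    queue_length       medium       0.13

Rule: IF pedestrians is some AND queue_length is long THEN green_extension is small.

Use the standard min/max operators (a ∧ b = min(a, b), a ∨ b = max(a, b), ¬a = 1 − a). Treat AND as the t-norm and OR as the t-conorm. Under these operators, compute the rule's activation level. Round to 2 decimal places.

0.30

firing strength: some=0.75, long=0.30; AND[min(a, b)] → w = 0.30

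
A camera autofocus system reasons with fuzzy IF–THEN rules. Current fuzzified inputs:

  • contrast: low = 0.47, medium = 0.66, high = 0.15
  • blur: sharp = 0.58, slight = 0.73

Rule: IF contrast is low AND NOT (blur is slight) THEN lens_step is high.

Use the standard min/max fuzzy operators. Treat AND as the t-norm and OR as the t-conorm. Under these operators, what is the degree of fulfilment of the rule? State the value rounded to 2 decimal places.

0.27

firing strength: low=0.47, ¬slight=1−0.73=0.27; AND[min(a, b)] → w = 0.27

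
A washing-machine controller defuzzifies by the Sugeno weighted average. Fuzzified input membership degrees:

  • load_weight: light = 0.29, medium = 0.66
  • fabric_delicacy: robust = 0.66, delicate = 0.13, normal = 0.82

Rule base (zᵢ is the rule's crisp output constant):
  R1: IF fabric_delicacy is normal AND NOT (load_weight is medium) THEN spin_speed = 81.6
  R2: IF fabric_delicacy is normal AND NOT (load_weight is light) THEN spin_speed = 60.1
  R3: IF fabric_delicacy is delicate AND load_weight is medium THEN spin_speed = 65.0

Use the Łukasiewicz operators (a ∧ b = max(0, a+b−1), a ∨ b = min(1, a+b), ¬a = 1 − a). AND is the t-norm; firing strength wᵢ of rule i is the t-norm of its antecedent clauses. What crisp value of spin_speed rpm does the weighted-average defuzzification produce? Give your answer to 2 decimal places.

R1 (z=81.6): normal=0.82, ¬medium=1−0.66=0.34; AND[max(0, a+b−1)] → w = 0.16
R2 (z=60.1): normal=0.82, ¬light=1−0.29=0.71; AND[max(0, a+b−1)] → w = 0.53
R3 (z=65.0): delicate=0.13, medium=0.66; AND[max(0, a+b−1)] → w = 0.00
Weighted average = (0.16·81.6 + 0.53·60.1 + 0.00·65.0) / (0.16 + 0.53 + 0.00)
  = 44.9090 / 0.6900 = 65.09

65.09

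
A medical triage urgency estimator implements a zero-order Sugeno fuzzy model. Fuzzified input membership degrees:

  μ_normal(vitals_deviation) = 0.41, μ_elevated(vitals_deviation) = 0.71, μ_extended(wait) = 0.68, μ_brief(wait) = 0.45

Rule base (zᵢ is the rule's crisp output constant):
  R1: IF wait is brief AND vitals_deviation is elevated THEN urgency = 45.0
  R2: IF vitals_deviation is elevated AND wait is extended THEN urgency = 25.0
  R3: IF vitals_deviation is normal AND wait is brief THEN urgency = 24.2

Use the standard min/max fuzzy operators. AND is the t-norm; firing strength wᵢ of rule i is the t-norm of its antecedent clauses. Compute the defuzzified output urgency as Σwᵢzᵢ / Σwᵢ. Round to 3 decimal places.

30.631

R1 (z=45.0): brief=0.45, elevated=0.71; AND[min(a, b)] → w = 0.45
R2 (z=25.0): elevated=0.71, extended=0.68; AND[min(a, b)] → w = 0.68
R3 (z=24.2): normal=0.41, brief=0.45; AND[min(a, b)] → w = 0.41
Weighted average = (0.45·45.0 + 0.68·25.0 + 0.41·24.2) / (0.45 + 0.68 + 0.41)
  = 47.1720 / 1.5400 = 30.631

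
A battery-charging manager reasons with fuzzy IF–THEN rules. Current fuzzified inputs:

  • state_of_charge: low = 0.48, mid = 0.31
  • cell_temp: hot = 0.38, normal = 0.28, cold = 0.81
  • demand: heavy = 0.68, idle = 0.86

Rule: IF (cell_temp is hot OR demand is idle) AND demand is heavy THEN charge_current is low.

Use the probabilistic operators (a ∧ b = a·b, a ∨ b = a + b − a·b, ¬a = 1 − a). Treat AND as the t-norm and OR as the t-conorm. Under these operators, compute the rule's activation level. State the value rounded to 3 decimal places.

0.621

firing strength: (hot=0.38 OR idle=0.86) = 0.9132; AND[a·b] with heavy=0.68 → w = 0.6210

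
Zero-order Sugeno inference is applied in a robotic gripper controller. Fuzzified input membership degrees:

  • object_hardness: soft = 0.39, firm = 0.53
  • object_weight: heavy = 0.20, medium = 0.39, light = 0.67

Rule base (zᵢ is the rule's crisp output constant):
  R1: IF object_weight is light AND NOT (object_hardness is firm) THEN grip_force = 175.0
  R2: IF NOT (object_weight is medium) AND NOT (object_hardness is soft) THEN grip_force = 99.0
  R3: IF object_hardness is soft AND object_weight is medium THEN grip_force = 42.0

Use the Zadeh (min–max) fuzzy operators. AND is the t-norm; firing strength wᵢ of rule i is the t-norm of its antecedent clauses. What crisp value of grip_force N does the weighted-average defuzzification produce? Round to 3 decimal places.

R1 (z=175.0): light=0.67, ¬firm=1−0.53=0.47; AND[min(a, b)] → w = 0.47
R2 (z=99.0): ¬medium=1−0.39=0.61, ¬soft=1−0.39=0.61; AND[min(a, b)] → w = 0.61
R3 (z=42.0): soft=0.39, medium=0.39; AND[min(a, b)] → w = 0.39
Weighted average = (0.47·175.0 + 0.61·99.0 + 0.39·42.0) / (0.47 + 0.61 + 0.39)
  = 159.0200 / 1.4700 = 108.177

108.177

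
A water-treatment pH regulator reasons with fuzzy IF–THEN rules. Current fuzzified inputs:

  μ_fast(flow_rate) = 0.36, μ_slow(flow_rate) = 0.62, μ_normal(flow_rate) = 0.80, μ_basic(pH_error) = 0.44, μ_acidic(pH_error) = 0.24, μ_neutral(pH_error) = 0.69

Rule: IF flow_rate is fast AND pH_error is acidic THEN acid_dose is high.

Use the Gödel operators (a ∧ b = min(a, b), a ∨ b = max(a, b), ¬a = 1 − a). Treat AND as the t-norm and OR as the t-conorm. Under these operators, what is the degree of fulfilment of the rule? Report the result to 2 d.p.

0.24

firing strength: fast=0.36, acidic=0.24; AND[min(a, b)] → w = 0.24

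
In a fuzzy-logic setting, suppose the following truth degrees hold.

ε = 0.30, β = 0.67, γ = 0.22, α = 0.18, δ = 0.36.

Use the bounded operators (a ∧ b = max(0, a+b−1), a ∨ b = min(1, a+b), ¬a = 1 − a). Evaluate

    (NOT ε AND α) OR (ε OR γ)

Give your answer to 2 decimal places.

0.52

NOT ε = 1 − 0.30 = 0.70
NOT ε AND α = max(0, a+b−1) on (0.70, 0.18) = 0.00
ε OR γ = min(1, a+b) on (0.30, 0.22) = 0.52
(NOT ε AND α) OR (ε OR γ) = min(1, a+b) on (0.00, 0.52) = 0.52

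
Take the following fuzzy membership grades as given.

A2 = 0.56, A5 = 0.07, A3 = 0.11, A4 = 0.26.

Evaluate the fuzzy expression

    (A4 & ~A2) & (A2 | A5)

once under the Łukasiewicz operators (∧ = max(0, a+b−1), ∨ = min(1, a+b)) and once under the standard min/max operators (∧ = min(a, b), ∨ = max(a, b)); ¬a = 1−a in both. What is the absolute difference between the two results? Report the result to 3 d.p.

Under Łukasiewicz:
  ~A2 = 1 − 0.56 = 0.44
  A4 & ~A2 = max(0, a+b−1) on (0.26, 0.44) = 0.00
  A2 | A5 = min(1, a+b) on (0.56, 0.07) = 0.63
  (A4 & ~A2) & (A2 | A5) = max(0, a+b−1) on (0.00, 0.63) = 0.00
  → value = 0.0000
Under standard min/max:
  ~A2 = 1 − 0.56 = 0.44
  A4 & ~A2 = min(a, b) on (0.26, 0.44) = 0.26
  A2 | A5 = max(a, b) on (0.56, 0.07) = 0.56
  (A4 & ~A2) & (A2 | A5) = min(a, b) on (0.26, 0.56) = 0.26
  → value = 0.2600
|0.0000 − 0.2600| = 0.260

0.260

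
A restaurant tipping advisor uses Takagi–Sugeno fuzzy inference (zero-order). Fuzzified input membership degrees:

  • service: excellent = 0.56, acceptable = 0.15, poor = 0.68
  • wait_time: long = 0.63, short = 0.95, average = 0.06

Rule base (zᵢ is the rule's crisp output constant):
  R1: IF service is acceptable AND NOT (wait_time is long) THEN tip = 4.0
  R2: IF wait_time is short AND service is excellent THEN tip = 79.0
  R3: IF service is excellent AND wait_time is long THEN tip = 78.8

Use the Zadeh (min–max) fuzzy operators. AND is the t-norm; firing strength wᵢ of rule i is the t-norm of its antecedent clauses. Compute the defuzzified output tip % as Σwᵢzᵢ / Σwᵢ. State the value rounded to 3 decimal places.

R1 (z=4.0): acceptable=0.15, ¬long=1−0.63=0.37; AND[min(a, b)] → w = 0.15
R2 (z=79.0): short=0.95, excellent=0.56; AND[min(a, b)] → w = 0.56
R3 (z=78.8): excellent=0.56, long=0.63; AND[min(a, b)] → w = 0.56
Weighted average = (0.15·4.0 + 0.56·79.0 + 0.56·78.8) / (0.15 + 0.56 + 0.56)
  = 88.9680 / 1.2700 = 70.054

70.054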